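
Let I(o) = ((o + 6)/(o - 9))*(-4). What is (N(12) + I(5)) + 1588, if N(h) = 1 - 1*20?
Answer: 1580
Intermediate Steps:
N(h) = -19 (N(h) = 1 - 20 = -19)
I(o) = -4*(6 + o)/(-9 + o) (I(o) = ((6 + o)/(-9 + o))*(-4) = -4*(6 + o)/(-9 + o))
(N(12) + I(5)) + 1588 = (-19 + 4*(-6 - 1*5)/(-9 + 5)) + 1588 = (-19 + 4*(-6 - 5)/(-4)) + 1588 = (-19 + 4*(-¼)*(-11)) + 1588 = (-19 + 11) + 1588 = -8 + 1588 = 1580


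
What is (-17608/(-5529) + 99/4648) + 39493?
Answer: 1015004781811/25698792 ≈ 39496.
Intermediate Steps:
(-17608/(-5529) + 99/4648) + 39493 = (-17608*(-1/5529) + 99*(1/4648)) + 39493 = (17608/5529 + 99/4648) + 39493 = 82389355/25698792 + 39493 = 1015004781811/25698792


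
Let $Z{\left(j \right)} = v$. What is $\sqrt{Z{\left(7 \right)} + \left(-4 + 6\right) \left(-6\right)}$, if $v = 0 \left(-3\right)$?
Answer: $2 i \sqrt{3} \approx 3.4641 i$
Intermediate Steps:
$v = 0$
$Z{\left(j \right)} = 0$
$\sqrt{Z{\left(7 \right)} + \left(-4 + 6\right) \left(-6\right)} = \sqrt{0 + \left(-4 + 6\right) \left(-6\right)} = \sqrt{0 + 2 \left(-6\right)} = \sqrt{0 - 12} = \sqrt{-12} = 2 i \sqrt{3}$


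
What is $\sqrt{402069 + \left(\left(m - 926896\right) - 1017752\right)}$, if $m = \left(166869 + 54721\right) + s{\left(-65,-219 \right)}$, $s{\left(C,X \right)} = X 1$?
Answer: $2 i \sqrt{330302} \approx 1149.4 i$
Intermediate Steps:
$s{\left(C,X \right)} = X$
$m = 221371$ ($m = \left(166869 + 54721\right) - 219 = 221590 - 219 = 221371$)
$\sqrt{402069 + \left(\left(m - 926896\right) - 1017752\right)} = \sqrt{402069 + \left(\left(221371 - 926896\right) - 1017752\right)} = \sqrt{402069 - 1723277} = \sqrt{-1321208} = 2 i \sqrt{330302}$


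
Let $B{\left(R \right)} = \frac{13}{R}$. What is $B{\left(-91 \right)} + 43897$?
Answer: $\frac{307278}{7} \approx 43897.0$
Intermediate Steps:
$B{\left(-91 \right)} + 43897 = \frac{13}{-91} + 43897 = 13 \left(- \frac{1}{91}\right) + 43897 = - \frac{1}{7} + 43897 = \frac{307278}{7}$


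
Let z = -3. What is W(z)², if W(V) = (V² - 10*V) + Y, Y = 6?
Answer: 2025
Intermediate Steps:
W(V) = 6 + V² - 10*V (W(V) = (V² - 10*V) + 6 = 6 + V² - 10*V)
W(z)² = (6 + (-3)² - 10*(-3))² = (6 + 9 + 30)² = 45² = 2025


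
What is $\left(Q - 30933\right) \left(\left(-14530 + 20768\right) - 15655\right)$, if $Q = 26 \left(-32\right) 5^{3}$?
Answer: $1270664061$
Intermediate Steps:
$Q = -104000$ ($Q = \left(-832\right) 125 = -104000$)
$\left(Q - 30933\right) \left(\left(-14530 + 20768\right) - 15655\right) = \left(-104000 - 30933\right) \left(\left(-14530 + 20768\right) - 15655\right) = - 134933 \left(6238 - 15655\right) = \left(-134933\right) \left(-9417\right) = 1270664061$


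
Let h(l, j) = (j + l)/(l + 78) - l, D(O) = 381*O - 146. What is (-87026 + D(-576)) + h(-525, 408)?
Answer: -45609308/149 ≈ -3.0610e+5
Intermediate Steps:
D(O) = -146 + 381*O
h(l, j) = -l + (j + l)/(78 + l) (h(l, j) = (j + l)/(78 + l) - l = -l + (j + l)/(78 + l))
(-87026 + D(-576)) + h(-525, 408) = (-87026 + (-146 + 381*(-576))) + (408 - 1*(-525)**2 - 77*(-525))/(78 - 525) = (-87026 + (-146 - 219456)) + (408 - 1*275625 + 40425)/(-447) = (-87026 - 219602) - (408 - 275625 + 40425)/447 = -306628 - 1/447*(-234792) = -306628 + 78264/149 = -45609308/149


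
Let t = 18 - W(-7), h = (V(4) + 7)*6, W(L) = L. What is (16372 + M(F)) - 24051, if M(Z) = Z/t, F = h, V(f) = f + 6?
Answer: -191873/25 ≈ -7674.9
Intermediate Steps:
V(f) = 6 + f
h = 102 (h = ((6 + 4) + 7)*6 = (10 + 7)*6 = 17*6 = 102)
t = 25 (t = 18 - 1*(-7) = 18 + 7 = 25)
F = 102
M(Z) = Z/25
(16372 + M(F)) - 24051 = (16372 + (1/25)*102) - 24051 = (16372 + 102/25) - 24051 = 409402/25 - 24051 = -191873/25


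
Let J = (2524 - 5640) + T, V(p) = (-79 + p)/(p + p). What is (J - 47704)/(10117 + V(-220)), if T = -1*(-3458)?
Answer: -20839280/4451779 ≈ -4.6811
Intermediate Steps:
V(p) = (-79 + p)/(2*p) (V(p) = (-79 + p)/((2*p)) = (-79 + p)*(1/(2*p)) = (-79 + p)/(2*p))
T = 3458
J = 342 (J = (2524 - 5640) + 3458 = -3116 + 3458 = 342)
(J - 47704)/(10117 + V(-220)) = (342 - 47704)/(10117 + (1/2)*(-79 - 220)/(-220)) = -47362/(10117 + (1/2)*(-1/220)*(-299)) = -47362/(10117 + 299/440) = -47362/4451779/440 = -47362*440/4451779 = -20839280/4451779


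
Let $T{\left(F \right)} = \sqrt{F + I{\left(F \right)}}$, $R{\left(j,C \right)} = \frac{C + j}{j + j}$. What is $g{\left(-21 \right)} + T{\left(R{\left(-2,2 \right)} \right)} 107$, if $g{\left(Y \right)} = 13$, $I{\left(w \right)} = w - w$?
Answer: $13$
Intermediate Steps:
$I{\left(w \right)} = 0$
$R{\left(j,C \right)} = \frac{C + j}{2 j}$
$T{\left(F \right)} = \sqrt{F}$ ($T{\left(F \right)} = \sqrt{F + 0} = \sqrt{F}$)
$g{\left(-21 \right)} + T{\left(R{\left(-2,2 \right)} \right)} 107 = 13 + \sqrt{\frac{2 - 2}{2 \left(-2\right)}} 107 = 13 + \sqrt{\frac{1}{2} \left(- \frac{1}{2}\right) 0} \cdot 107 = 13 + \sqrt{0} \cdot 107 = 13 + 0 \cdot 107 = 13 + 0 = 13$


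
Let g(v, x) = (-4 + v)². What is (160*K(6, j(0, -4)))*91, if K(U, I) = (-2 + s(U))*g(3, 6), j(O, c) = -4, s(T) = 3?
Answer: 14560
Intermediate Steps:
K(U, I) = 1 (K(U, I) = (-2 + 3)*(-4 + 3)² = 1*(-1)² = 1*1 = 1)
(160*K(6, j(0, -4)))*91 = (160*1)*91 = 160*91 = 14560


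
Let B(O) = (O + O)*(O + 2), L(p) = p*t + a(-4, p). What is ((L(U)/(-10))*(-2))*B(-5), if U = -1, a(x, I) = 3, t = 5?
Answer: -12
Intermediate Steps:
L(p) = 3 + 5*p (L(p) = p*5 + 3 = 5*p + 3 = 3 + 5*p)
B(O) = 2*O*(2 + O) (B(O) = (2*O)*(2 + O) = 2*O*(2 + O))
((L(U)/(-10))*(-2))*B(-5) = (((3 + 5*(-1))/(-10))*(-2))*(2*(-5)*(2 - 5)) = (((3 - 5)*(-1/10))*(-2))*(2*(-5)*(-3)) = (-2*(-1/10)*(-2))*30 = ((1/5)*(-2))*30 = -2/5*30 = -12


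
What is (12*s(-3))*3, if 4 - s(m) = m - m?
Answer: 144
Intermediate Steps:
s(m) = 4 (s(m) = 4 - (m - m) = 4 - 1*0 = 4 + 0 = 4)
(12*s(-3))*3 = (12*4)*3 = 48*3 = 144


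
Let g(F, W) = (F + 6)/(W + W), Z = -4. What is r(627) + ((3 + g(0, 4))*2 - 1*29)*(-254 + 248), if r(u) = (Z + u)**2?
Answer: 388258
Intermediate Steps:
g(F, W) = (6 + F)/(2*W) (g(F, W) = (6 + F)/((2*W)) = (6 + F)*(1/(2*W)) = (6 + F)/(2*W))
r(u) = (-4 + u)**2
r(627) + ((3 + g(0, 4))*2 - 1*29)*(-254 + 248) = (-4 + 627)**2 + ((3 + (1/2)*(6 + 0)/4)*2 - 1*29)*(-254 + 248) = 623**2 + ((3 + (1/2)*(1/4)*6)*2 - 29)*(-6) = 388129 + ((3 + 3/4)*2 - 29)*(-6) = 388129 + ((15/4)*2 - 29)*(-6) = 388129 + (15/2 - 29)*(-6) = 388129 - 43/2*(-6) = 388129 + 129 = 388258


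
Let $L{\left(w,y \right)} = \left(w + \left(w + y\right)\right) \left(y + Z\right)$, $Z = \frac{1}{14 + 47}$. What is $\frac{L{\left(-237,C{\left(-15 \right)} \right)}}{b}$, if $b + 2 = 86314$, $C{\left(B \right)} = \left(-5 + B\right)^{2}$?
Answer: $- \frac{902837}{2632516} \approx -0.34296$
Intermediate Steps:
$Z = \frac{1}{61} \approx 0.016393$
$b = 86312$ ($b = -2 + 86314 = 86312$)
$L{\left(w,y \right)} = \left(\frac{1}{61} + y\right) \left(y + 2 w\right)$ ($L{\left(w,y \right)} = \left(w + \left(w + y\right)\right) \left(y + \frac{1}{61}\right) = \left(y + 2 w\right) \left(\frac{1}{61} + y\right) = \left(\frac{1}{61} + y\right) \left(y + 2 w\right)$)
$\frac{L{\left(-237,C{\left(-15 \right)} \right)}}{b} = \frac{\left(\left(-5 - 15\right)^{2}\right)^{2} + \frac{\left(-5 - 15\right)^{2}}{61} + \frac{2}{61} \left(-237\right) + 2 \left(-237\right) \left(-5 - 15\right)^{2}}{86312} = \left(\left(\left(-20\right)^{2}\right)^{2} + \frac{\left(-20\right)^{2}}{61} - \frac{474}{61} + 2 \left(-237\right) \left(-20\right)^{2}\right) \frac{1}{86312} = \left(400^{2} + \frac{1}{61} \cdot 400 - \frac{474}{61} + 2 \left(-237\right) 400\right) \frac{1}{86312} = \left(160000 + \frac{400}{61} - \frac{474}{61} - 189600\right) \frac{1}{86312} = \left(- \frac{1805674}{61}\right) \frac{1}{86312} = - \frac{902837}{2632516}$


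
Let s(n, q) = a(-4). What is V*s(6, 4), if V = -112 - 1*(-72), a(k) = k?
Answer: 160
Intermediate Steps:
s(n, q) = -4
V = -40 (V = -112 + 72 = -40)
V*s(6, 4) = -40*(-4) = 160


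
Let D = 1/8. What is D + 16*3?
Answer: 385/8 ≈ 48.125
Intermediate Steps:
D = 1/8 ≈ 0.12500
D + 16*3 = 1/8 + 16*3 = 1/8 + 48 = 385/8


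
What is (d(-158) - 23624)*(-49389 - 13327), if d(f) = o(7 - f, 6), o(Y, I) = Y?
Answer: 1471254644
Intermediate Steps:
d(f) = 7 - f
(d(-158) - 23624)*(-49389 - 13327) = ((7 - 1*(-158)) - 23624)*(-49389 - 13327) = ((7 + 158) - 23624)*(-62716) = (165 - 23624)*(-62716) = -23459*(-62716) = 1471254644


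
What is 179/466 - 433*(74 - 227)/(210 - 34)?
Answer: 15451769/41008 ≈ 376.80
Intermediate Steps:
179/466 - 433*(74 - 227)/(210 - 34) = 179*(1/466) - 433/(176/(-153)) = 179/466 - 433/(176*(-1/153)) = 179/466 - 433/(-176/153) = 179/466 - 433*(-153/176) = 179/466 + 66249/176 = 15451769/41008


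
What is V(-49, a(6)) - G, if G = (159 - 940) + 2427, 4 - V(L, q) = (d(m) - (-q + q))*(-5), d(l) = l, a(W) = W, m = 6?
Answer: -1612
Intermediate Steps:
V(L, q) = 34 (V(L, q) = 4 - (6 - (-q + q))*(-5) = 4 - (6 - 1*0)*(-5) = 4 - (6 + 0)*(-5) = 4 - 6*(-5) = 4 - 1*(-30) = 4 + 30 = 34)
G = 1646 (G = -781 + 2427 = 1646)
V(-49, a(6)) - G = 34 - 1*1646 = 34 - 1646 = -1612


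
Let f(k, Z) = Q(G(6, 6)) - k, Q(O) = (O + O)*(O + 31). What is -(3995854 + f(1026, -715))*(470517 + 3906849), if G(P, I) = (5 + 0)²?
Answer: -17499080887848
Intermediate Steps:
G(P, I) = 25 (G(P, I) = 5² = 25)
Q(O) = 2*O*(31 + O) (Q(O) = (2*O)*(31 + O) = 2*O*(31 + O))
f(k, Z) = 2800 - k (f(k, Z) = 2*25*(31 + 25) - k = 2*25*56 - k = 2800 - k)
-(3995854 + f(1026, -715))*(470517 + 3906849) = -(3995854 + (2800 - 1*1026))*(470517 + 3906849) = -(3995854 + (2800 - 1026))*4377366 = -(3995854 + 1774)*4377366 = -3997628*4377366 = -1*17499080887848 = -17499080887848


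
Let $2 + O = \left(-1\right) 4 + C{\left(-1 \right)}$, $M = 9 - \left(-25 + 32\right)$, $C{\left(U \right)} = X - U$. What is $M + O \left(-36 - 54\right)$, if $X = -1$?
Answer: $542$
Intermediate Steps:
$C{\left(U \right)} = -1 - U$
$M = 2$ ($M = 9 - 7 = 2$)
$O = -6$ ($O = -2 - 4 = -6$)
$M + O \left(-36 - 54\right) = 2 - 6 \left(-36 - 54\right) = 2 - -540 = 2 + 540 = 542$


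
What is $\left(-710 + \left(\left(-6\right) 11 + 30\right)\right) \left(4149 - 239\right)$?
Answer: $-2916860$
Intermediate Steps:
$\left(-710 + \left(\left(-6\right) 11 + 30\right)\right) \left(4149 - 239\right) = \left(-710 + \left(-66 + 30\right)\right) 3910 = \left(-710 - 36\right) 3910 = \left(-746\right) 3910 = -2916860$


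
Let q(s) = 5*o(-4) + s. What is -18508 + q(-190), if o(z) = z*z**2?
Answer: -19018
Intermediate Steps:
o(z) = z**3
q(s) = -320 + s (q(s) = 5*(-4)**3 + s = 5*(-64) + s = -320 + s)
-18508 + q(-190) = -18508 + (-320 - 190) = -18508 - 510 = -19018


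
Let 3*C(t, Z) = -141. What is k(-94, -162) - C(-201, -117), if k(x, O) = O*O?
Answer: 26291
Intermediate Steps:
k(x, O) = O²
C(t, Z) = -47 (C(t, Z) = (⅓)*(-141) = -47)
k(-94, -162) - C(-201, -117) = (-162)² - 1*(-47) = 26244 + 47 = 26291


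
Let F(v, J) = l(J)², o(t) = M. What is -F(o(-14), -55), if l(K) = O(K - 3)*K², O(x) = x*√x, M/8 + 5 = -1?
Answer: 1785396745000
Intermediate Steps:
M = -48 (M = -40 + 8*(-1) = -40 - 8 = -48)
o(t) = -48
O(x) = x^(3/2)
l(K) = K²*(-3 + K)^(3/2) (l(K) = (K - 3)^(3/2)*K² = (-3 + K)^(3/2)*K² = K²*(-3 + K)^(3/2))
F(v, J) = J⁴*(-3 + J)³ (F(v, J) = (J²*(-3 + J)^(3/2))² = J⁴*(-3 + J)³)
-F(o(-14), -55) = -(-55)⁴*(-3 - 55)³ = -9150625*(-58)³ = -9150625*(-195112) = -1*(-1785396745000) = 1785396745000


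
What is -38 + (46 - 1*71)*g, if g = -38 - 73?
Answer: 2737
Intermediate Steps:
g = -111
-38 + (46 - 1*71)*g = -38 + (46 - 1*71)*(-111) = -38 + (46 - 71)*(-111) = -38 - 25*(-111) = -38 + 2775 = 2737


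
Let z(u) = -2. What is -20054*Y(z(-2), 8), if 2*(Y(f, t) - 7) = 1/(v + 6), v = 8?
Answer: -1975319/14 ≈ -1.4109e+5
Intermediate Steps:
Y(f, t) = 197/28 (Y(f, t) = 7 + 1/(2*(8 + 6)) = 7 + (½)/14 = 7 + (½)*(1/14) = 7 + 1/28 = 197/28)
-20054*Y(z(-2), 8) = -20054*197/28 = -1975319/14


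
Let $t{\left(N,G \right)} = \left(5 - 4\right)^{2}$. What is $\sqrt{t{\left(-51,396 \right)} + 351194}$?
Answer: $\sqrt{351195} \approx 592.62$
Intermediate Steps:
$t{\left(N,G \right)} = 1$ ($t{\left(N,G \right)} = 1^{2} = 1$)
$\sqrt{t{\left(-51,396 \right)} + 351194} = \sqrt{1 + 351194} = \sqrt{351195}$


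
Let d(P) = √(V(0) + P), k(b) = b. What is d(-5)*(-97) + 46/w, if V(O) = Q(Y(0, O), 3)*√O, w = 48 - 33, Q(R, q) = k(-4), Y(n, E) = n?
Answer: 46/15 - 97*I*√5 ≈ 3.0667 - 216.9*I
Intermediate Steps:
Q(R, q) = -4
w = 15
V(O) = -4*√O
d(P) = √P (d(P) = √(-4*√0 + P) = √(-4*0 + P) = √(0 + P) = √P)
d(-5)*(-97) + 46/w = √(-5)*(-97) + 46/15 = (I*√5)*(-97) + 46*(1/15) = -97*I*√5 + 46/15 = 46/15 - 97*I*√5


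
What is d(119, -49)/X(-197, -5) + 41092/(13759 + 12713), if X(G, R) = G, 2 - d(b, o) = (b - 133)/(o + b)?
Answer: 10046107/6518730 ≈ 1.5411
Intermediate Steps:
d(b, o) = 2 - (-133 + b)/(b + o) (d(b, o) = 2 - (b - 133)/(o + b) = 2 - (-133 + b)/(b + o))
d(119, -49)/X(-197, -5) + 41092/(13759 + 12713) = ((133 + 119 + 2*(-49))/(119 - 49))/(-197) + 41092/(13759 + 12713) = ((133 + 119 - 98)/70)*(-1/197) + 41092/26472 = ((1/70)*154)*(-1/197) + 41092*(1/26472) = (11/5)*(-1/197) + 10273/6618 = -11/985 + 10273/6618 = 10046107/6518730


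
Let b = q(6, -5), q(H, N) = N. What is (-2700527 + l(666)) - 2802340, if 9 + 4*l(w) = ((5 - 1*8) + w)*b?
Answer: -5503698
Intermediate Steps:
b = -5
l(w) = 3/2 - 5*w/4 (l(w) = -9/4 + (((5 - 1*8) + w)*(-5))/4 = -9/4 + (((5 - 8) + w)*(-5))/4 = -9/4 + ((-3 + w)*(-5))/4 = -9/4 + (15 - 5*w)/4 = -9/4 + (15/4 - 5*w/4) = 3/2 - 5*w/4)
(-2700527 + l(666)) - 2802340 = (-2700527 + (3/2 - 5/4*666)) - 2802340 = (-2700527 + (3/2 - 1665/2)) - 2802340 = (-2700527 - 831) - 2802340 = -2701358 - 2802340 = -5503698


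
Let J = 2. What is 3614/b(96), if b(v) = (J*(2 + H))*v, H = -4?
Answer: -1807/192 ≈ -9.4115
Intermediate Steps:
b(v) = -4*v (b(v) = (2*(2 - 4))*v = (2*(-2))*v = -4*v)
3614/b(96) = 3614/((-4*96)) = 3614/(-384) = 3614*(-1/384) = -1807/192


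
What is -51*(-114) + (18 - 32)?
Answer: 5800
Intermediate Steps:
-51*(-114) + (18 - 32) = 5814 - 14 = 5800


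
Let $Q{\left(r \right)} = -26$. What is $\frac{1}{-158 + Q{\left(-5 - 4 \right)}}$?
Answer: $- \frac{1}{184} \approx -0.0054348$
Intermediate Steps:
$\frac{1}{-158 + Q{\left(-5 - 4 \right)}} = \frac{1}{-158 - 26} = \frac{1}{-184} = - \frac{1}{184}$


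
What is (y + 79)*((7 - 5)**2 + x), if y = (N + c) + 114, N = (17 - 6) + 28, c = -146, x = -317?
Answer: -26918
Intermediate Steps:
N = 39 (N = 11 + 28 = 39)
y = 7 (y = (39 - 146) + 114 = -107 + 114 = 7)
(y + 79)*((7 - 5)**2 + x) = (7 + 79)*((7 - 5)**2 - 317) = 86*(2**2 - 317) = 86*(4 - 317) = 86*(-313) = -26918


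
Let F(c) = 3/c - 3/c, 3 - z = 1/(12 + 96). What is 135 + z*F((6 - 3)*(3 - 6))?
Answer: 135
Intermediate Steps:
z = 323/108 (z = 3 - 1/(12 + 96) = 3 - 1/108 = 323/108 ≈ 2.9907)
F(c) = 0
135 + z*F((6 - 3)*(3 - 6)) = 135 + (323/108)*0 = 135 + 0 = 135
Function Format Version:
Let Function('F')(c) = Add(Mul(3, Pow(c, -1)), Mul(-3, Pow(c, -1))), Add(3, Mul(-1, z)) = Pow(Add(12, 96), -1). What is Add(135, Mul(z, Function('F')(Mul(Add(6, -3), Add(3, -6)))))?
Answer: 135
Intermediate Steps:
z = Rational(323, 108) (z = Add(3, Mul(-1, Pow(Add(12, 96), -1))) = Add(3, Mul(-1, Pow(108, -1))) = Add(3, Mul(-1, Rational(1, 108))) = Add(3, Rational(-1, 108)) = Rational(323, 108) ≈ 2.9907)
Function('F')(c) = 0
Add(135, Mul(z, Function('F')(Mul(Add(6, -3), Add(3, -6))))) = Add(135, Mul(Rational(323, 108), 0)) = Add(135, 0) = 135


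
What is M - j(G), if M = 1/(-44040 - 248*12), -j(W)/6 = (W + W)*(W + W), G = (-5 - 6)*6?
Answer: 4915240703/47016 ≈ 1.0454e+5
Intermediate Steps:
G = -66 (G = -11*6 = -66)
j(W) = -24*W² (j(W) = -6*(W + W)*(W + W) = -6*2*W*2*W = -24*W²)
M = -1/47016 (M = 1/(-44040 - 2976) = 1/(-47016) = -1/47016 ≈ -2.1269e-5)
M - j(G) = -1/47016 - (-24)*(-66)² = -1/47016 - (-24)*4356 = -1/47016 - 1*(-104544) = -1/47016 + 104544 = 4915240703/47016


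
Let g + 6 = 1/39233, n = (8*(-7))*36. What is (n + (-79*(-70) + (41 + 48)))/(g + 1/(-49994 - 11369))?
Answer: -8674058848137/14444705344 ≈ -600.50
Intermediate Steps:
n = -2016 (n = -56*36 = -2016)
g = -235397/39233 (g = -6 + 1/39233 = -235397/39233 ≈ -6.0000)
(n + (-79*(-70) + (41 + 48)))/(g + 1/(-49994 - 11369)) = (-2016 + (-79*(-70) + (41 + 48)))/(-235397/39233 + 1/(-49994 - 11369)) = (-2016 + (5530 + 89))/(-235397/39233 + 1/(-61363)) = (-2016 + 5619)/(-235397/39233 - 1/61363) = 3603/(-14444705344/2407454579) = 3603*(-2407454579/14444705344) = -8674058848137/14444705344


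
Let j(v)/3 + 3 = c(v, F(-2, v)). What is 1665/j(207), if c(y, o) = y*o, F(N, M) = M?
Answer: 5/386 ≈ 0.012953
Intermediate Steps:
c(y, o) = o*y
j(v) = -9 + 3*v**2 (j(v) = -9 + 3*(v*v) = -9 + 3*v**2)
1665/j(207) = 1665/(-9 + 3*207**2) = 1665/(-9 + 3*42849) = 1665/(-9 + 128547) = 1665/128538 = 1665*(1/128538) = 5/386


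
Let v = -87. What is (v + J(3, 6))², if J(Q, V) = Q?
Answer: 7056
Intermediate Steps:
(v + J(3, 6))² = (-87 + 3)² = (-84)² = 7056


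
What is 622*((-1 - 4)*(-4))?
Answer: 12440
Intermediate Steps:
622*((-1 - 4)*(-4)) = 622*(-5*(-4)) = 622*20 = 12440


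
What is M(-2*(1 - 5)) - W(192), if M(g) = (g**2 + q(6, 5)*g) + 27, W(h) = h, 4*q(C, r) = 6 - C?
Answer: -101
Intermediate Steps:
q(C, r) = 3/2 - C/4 (q(C, r) = (6 - C)/4 = 3/2 - C/4)
M(g) = 27 + g**2 (M(g) = (g**2 + (3/2 - 1/4*6)*g) + 27 = (g**2 + (3/2 - 3/2)*g) + 27 = (g**2 + 0*g) + 27 = (g**2 + 0) + 27 = g**2 + 27 = 27 + g**2)
M(-2*(1 - 5)) - W(192) = (27 + (-2*(1 - 5))**2) - 1*192 = (27 + (-2*(-4))**2) - 192 = (27 + 8**2) - 192 = (27 + 64) - 192 = 91 - 192 = -101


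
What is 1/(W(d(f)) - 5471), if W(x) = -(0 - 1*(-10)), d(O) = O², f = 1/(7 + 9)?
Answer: -1/5481 ≈ -0.00018245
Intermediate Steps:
f = 1/16 ≈ 0.062500
W(x) = -10 (W(x) = -(0 + 10) = -1*10 = -10)
1/(W(d(f)) - 5471) = 1/(-10 - 5471) = 1/(-5481) = -1/5481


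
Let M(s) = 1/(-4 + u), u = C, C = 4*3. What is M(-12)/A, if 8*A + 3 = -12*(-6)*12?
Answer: 1/861 ≈ 0.0011614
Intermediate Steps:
C = 12
u = 12
M(s) = ⅛ (M(s) = 1/(-4 + 12) = 1/8 = ⅛)
A = 861/8 (A = -3/8 + (-12*(-6)*12)/8 = -3/8 + (72*12)/8 = -3/8 + (⅛)*864 = -3/8 + 108 = 861/8 ≈ 107.63)
M(-12)/A = 1/(8*(861/8)) = (⅛)*(8/861) = 1/861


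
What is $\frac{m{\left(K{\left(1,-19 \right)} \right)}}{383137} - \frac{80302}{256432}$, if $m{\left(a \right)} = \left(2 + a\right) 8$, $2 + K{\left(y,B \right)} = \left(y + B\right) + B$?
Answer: $- \frac{15421285623}{49124293592} \approx -0.31392$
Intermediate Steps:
$K{\left(y,B \right)} = -2 + y + 2 B$ ($K{\left(y,B \right)} = -2 + \left(\left(y + B\right) + B\right) = -2 + \left(\left(B + y\right) + B\right) = -2 + \left(y + 2 B\right) = -2 + y + 2 B$)
$m{\left(a \right)} = 16 + 8 a$
$\frac{m{\left(K{\left(1,-19 \right)} \right)}}{383137} - \frac{80302}{256432} = \frac{16 + 8 \left(-2 + 1 + 2 \left(-19\right)\right)}{383137} - \frac{80302}{256432} = \left(16 + 8 \left(-2 + 1 - 38\right)\right) \frac{1}{383137} - \frac{40151}{128216} = \left(16 + 8 \left(-39\right)\right) \frac{1}{383137} - \frac{40151}{128216} = \left(16 - 312\right) \frac{1}{383137} - \frac{40151}{128216} = \left(-296\right) \frac{1}{383137} - \frac{40151}{128216} = - \frac{296}{383137} - \frac{40151}{128216} = - \frac{15421285623}{49124293592}$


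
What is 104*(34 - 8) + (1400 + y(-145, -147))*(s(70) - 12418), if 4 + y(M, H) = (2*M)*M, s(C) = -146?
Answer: -545852840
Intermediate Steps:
y(M, H) = -4 + 2*M**2 (y(M, H) = -4 + (2*M)*M = -4 + 2*M**2)
104*(34 - 8) + (1400 + y(-145, -147))*(s(70) - 12418) = 104*(34 - 8) + (1400 + (-4 + 2*(-145)**2))*(-146 - 12418) = 104*26 + (1400 + (-4 + 2*21025))*(-12564) = 2704 + (1400 + (-4 + 42050))*(-12564) = 2704 + (1400 + 42046)*(-12564) = 2704 + 43446*(-12564) = 2704 - 545855544 = -545852840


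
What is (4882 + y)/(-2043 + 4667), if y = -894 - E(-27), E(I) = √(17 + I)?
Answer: 997/656 - I*√10/2624 ≈ 1.5198 - 0.0012051*I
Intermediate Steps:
y = -894 - I*√10 (y = -894 - √(17 - 27) = -894 - √(-10) = -894 - I*√10 ≈ -894.0 - 3.1623*I)
(4882 + y)/(-2043 + 4667) = (4882 + (-894 - I*√10))/(-2043 + 4667) = (3988 - I*√10)/2624 = (3988 - I*√10)*(1/2624) = 997/656 - I*√10/2624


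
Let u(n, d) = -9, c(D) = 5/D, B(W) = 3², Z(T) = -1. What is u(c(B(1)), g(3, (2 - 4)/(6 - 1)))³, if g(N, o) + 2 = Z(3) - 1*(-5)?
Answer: -729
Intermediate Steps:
B(W) = 9
g(N, o) = 2 (g(N, o) = -2 + (-1 - 1*(-5)) = -2 + (-1 + 5) = -2 + 4 = 2)
u(c(B(1)), g(3, (2 - 4)/(6 - 1)))³ = (-9)³ = -729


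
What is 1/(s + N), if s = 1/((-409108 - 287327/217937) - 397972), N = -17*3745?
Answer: -175892881287/11198220287354792 ≈ -1.5707e-5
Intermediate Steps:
N = -63665
s = -217937/175892881287 (s = 1/((-409108 - 287327*1/217937) - 397972) = 1/((-409108 - 287327/217937) - 397972) = 1/(-89160057523/217937 - 397972) = 1/(-175892881287/217937) = -217937/175892881287 ≈ -1.2390e-6)
1/(s + N) = 1/(-217937/175892881287 - 63665) = 1/(-11198220287354792/175892881287) = -175892881287/11198220287354792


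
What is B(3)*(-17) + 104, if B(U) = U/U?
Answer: 87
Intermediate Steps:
B(U) = 1
B(3)*(-17) + 104 = 1*(-17) + 104 = -17 + 104 = 87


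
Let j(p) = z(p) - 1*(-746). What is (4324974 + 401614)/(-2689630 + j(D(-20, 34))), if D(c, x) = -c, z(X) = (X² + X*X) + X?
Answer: -1181647/672016 ≈ -1.7584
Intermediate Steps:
z(X) = X + 2*X² (z(X) = (X² + X²) + X = 2*X² + X = X + 2*X²)
j(p) = 746 + p*(1 + 2*p) (j(p) = p*(1 + 2*p) - 1*(-746) = p*(1 + 2*p) + 746 = 746 + p*(1 + 2*p))
(4324974 + 401614)/(-2689630 + j(D(-20, 34))) = (4324974 + 401614)/(-2689630 + (746 + (-1*(-20))*(1 + 2*(-1*(-20))))) = 4726588/(-2689630 + (746 + 20*(1 + 2*20))) = 4726588/(-2689630 + (746 + 20*(1 + 40))) = 4726588/(-2689630 + (746 + 20*41)) = 4726588/(-2689630 + (746 + 820)) = 4726588/(-2689630 + 1566) = 4726588/(-2688064) = 4726588*(-1/2688064) = -1181647/672016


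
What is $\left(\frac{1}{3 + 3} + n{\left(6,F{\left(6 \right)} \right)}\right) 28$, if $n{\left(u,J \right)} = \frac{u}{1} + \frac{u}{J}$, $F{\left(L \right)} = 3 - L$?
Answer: $\frac{350}{3} \approx 116.67$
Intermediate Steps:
$n{\left(u,J \right)} = u + \frac{u}{J}$ ($n{\left(u,J \right)} = u 1 + \frac{u}{J} = u + \frac{u}{J}$)
$\left(\frac{1}{3 + 3} + n{\left(6,F{\left(6 \right)} \right)}\right) 28 = \left(\frac{1}{3 + 3} + \left(6 + \frac{6}{3 - 6}\right)\right) 28 = \left(\frac{1}{6} + \left(6 + \frac{6}{3 - 6}\right)\right) 28 = \left(\frac{1}{6} + \left(6 + \frac{6}{-3}\right)\right) 28 = \left(\frac{1}{6} + \left(6 + 6 \left(- \frac{1}{3}\right)\right)\right) 28 = \left(\frac{1}{6} + \left(6 - 2\right)\right) 28 = \left(\frac{1}{6} + 4\right) 28 = \frac{25}{6} \cdot 28 = \frac{350}{3}$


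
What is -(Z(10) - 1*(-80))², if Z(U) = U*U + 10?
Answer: -36100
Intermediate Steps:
Z(U) = 10 + U² (Z(U) = U² + 10 = 10 + U²)
-(Z(10) - 1*(-80))² = -((10 + 10²) - 1*(-80))² = -((10 + 100) + 80)² = -(110 + 80)² = -1*190² = -1*36100 = -36100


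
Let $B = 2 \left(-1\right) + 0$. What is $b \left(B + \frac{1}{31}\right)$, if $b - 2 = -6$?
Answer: $\frac{244}{31} \approx 7.871$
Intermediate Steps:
$b = -4$ ($b = 2 - 6 = -4$)
$B = -2$ ($B = -2 + 0 = -2$)
$b \left(B + \frac{1}{31}\right) = - 4 \left(-2 + \frac{1}{31}\right) = \left(-4\right) \left(- \frac{61}{31}\right) = \frac{244}{31}$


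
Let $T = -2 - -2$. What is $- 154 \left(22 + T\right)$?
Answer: $-3388$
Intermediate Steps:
$T = 0$ ($T = -2 + 2 = 0$)
$- 154 \left(22 + T\right) = - 154 \left(22 + 0\right) = \left(-154\right) 22 = -3388$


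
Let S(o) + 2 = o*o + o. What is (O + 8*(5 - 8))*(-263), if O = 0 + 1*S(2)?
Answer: 5260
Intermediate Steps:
S(o) = -2 + o + o**2 (S(o) = -2 + (o*o + o) = -2 + (o**2 + o) = -2 + (o + o**2) = -2 + o + o**2)
O = 4 (O = 0 + 1*(-2 + 2 + 2**2) = 0 + 1*(-2 + 2 + 4) = 0 + 1*4 = 0 + 4 = 4)
(O + 8*(5 - 8))*(-263) = (4 + 8*(5 - 8))*(-263) = (4 + 8*(-3))*(-263) = (4 - 24)*(-263) = -20*(-263) = 5260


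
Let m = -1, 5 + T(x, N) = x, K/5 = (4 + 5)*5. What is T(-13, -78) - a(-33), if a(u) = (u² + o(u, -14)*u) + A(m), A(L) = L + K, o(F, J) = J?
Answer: -1793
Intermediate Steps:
K = 225 (K = 5*((4 + 5)*5) = 5*(9*5) = 5*45 = 225)
T(x, N) = -5 + x
A(L) = 225 + L (A(L) = L + 225 = 225 + L)
a(u) = 224 + u² - 14*u (a(u) = (u² - 14*u) + (225 - 1) = (u² - 14*u) + 224 = 224 + u² - 14*u)
T(-13, -78) - a(-33) = (-5 - 13) - (224 + (-33)² - 14*(-33)) = -18 - (224 + 1089 + 462) = -18 - 1*1775 = -18 - 1775 = -1793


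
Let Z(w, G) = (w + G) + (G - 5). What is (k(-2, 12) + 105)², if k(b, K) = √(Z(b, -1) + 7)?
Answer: (105 + I*√2)² ≈ 11023.0 + 296.98*I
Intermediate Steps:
Z(w, G) = -5 + w + 2*G (Z(w, G) = (G + w) + (-5 + G) = -5 + w + 2*G)
k(b, K) = √b (k(b, K) = √((-5 + b + 2*(-1)) + 7) = √((-5 + b - 2) + 7) = √((-7 + b) + 7) = √b)
(k(-2, 12) + 105)² = (√(-2) + 105)² = (I*√2 + 105)² = (105 + I*√2)²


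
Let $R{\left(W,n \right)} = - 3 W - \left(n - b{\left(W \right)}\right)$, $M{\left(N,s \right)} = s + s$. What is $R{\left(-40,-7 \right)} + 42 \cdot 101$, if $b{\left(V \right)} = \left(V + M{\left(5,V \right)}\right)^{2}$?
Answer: $18769$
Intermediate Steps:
$M{\left(N,s \right)} = 2 s$
$b{\left(V \right)} = 9 V^{2}$ ($b{\left(V \right)} = \left(V + 2 V\right)^{2} = \left(3 V\right)^{2} = 9 V^{2}$)
$R{\left(W,n \right)} = - n - 3 W + 9 W^{2}$ ($R{\left(W,n \right)} = - 3 W + \left(9 W^{2} - n\right) = - 3 W + \left(- n + 9 W^{2}\right) = - n - 3 W + 9 W^{2}$)
$R{\left(-40,-7 \right)} + 42 \cdot 101 = \left(\left(-1\right) \left(-7\right) - -120 + 9 \left(-40\right)^{2}\right) + 42 \cdot 101 = \left(7 + 120 + 9 \cdot 1600\right) + 4242 = \left(7 + 120 + 14400\right) + 4242 = 14527 + 4242 = 18769$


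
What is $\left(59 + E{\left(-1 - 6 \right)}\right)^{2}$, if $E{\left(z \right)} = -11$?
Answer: $2304$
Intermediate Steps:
$\left(59 + E{\left(-1 - 6 \right)}\right)^{2} = \left(59 - 11\right)^{2} = 48^{2} = 2304$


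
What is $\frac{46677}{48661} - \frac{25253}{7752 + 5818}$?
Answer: $- \frac{595429343}{660329770} \approx -0.90172$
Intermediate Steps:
$\frac{46677}{48661} - \frac{25253}{7752 + 5818} = 46677 \cdot \frac{1}{48661} - \frac{25253}{13570} = \frac{46677}{48661} - \frac{25253}{13570} = - \frac{595429343}{660329770}$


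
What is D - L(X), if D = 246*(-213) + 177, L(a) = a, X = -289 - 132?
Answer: -51800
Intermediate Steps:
X = -421
D = -52221 (D = -52398 + 177 = -52221)
D - L(X) = -52221 - 1*(-421) = -52221 + 421 = -51800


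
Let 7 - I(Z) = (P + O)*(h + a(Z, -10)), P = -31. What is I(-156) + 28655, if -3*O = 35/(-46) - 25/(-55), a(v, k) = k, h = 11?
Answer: 43555819/1518 ≈ 28693.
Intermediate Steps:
O = 155/1518 (O = -(35/(-46) - 25/(-55))/3 = -(35*(-1/46) - 25*(-1/55))/3 = -(-35/46 + 5/11)/3 = -1/3*(-155/506) = 155/1518 ≈ 0.10211)
I(Z) = 57529/1518 (I(Z) = 7 - (-31 + 155/1518)*(11 - 10) = 7 - (-46903)/1518 = 7 - 1*(-46903/1518) = 7 + 46903/1518 = 57529/1518)
I(-156) + 28655 = 57529/1518 + 28655 = 43555819/1518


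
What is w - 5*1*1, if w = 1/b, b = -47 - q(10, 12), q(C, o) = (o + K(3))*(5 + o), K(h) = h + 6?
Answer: -2021/404 ≈ -5.0025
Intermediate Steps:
K(h) = 6 + h
q(C, o) = (5 + o)*(9 + o) (q(C, o) = (o + (6 + 3))*(5 + o) = (o + 9)*(5 + o) = (9 + o)*(5 + o) = (5 + o)*(9 + o))
b = -404 (b = -47 - (45 + 12² + 14*12) = -47 - (45 + 144 + 168) = -47 - 1*357 = -47 - 357 = -404)
w = -1/404 (w = 1/(-404) = -1/404 ≈ -0.0024752)
w - 5*1*1 = -1/404 - 5*1*1 = -1/404 - 5*1 = -1/404 - 5 = -2021/404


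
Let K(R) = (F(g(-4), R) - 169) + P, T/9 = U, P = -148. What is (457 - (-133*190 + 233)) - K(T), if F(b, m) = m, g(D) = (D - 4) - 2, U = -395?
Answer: 29366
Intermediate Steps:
g(D) = -6 + D (g(D) = (-4 + D) - 2 = -6 + D)
T = -3555 (T = 9*(-395) = -3555)
K(R) = -317 + R (K(R) = (R - 169) - 148 = (-169 + R) - 148 = -317 + R)
(457 - (-133*190 + 233)) - K(T) = (457 - (-133*190 + 233)) - (-317 - 3555) = (457 - (-25270 + 233)) - 1*(-3872) = (457 - 1*(-25037)) + 3872 = (457 + 25037) + 3872 = 25494 + 3872 = 29366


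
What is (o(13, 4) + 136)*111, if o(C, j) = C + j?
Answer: 16983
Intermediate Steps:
(o(13, 4) + 136)*111 = ((13 + 4) + 136)*111 = (17 + 136)*111 = 153*111 = 16983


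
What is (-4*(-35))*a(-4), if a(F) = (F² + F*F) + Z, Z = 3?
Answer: 4900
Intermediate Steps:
a(F) = 3 + 2*F² (a(F) = (F² + F*F) + 3 = (F² + F²) + 3 = 2*F² + 3 = 3 + 2*F²)
(-4*(-35))*a(-4) = (-4*(-35))*(3 + 2*(-4)²) = 140*(3 + 2*16) = 140*(3 + 32) = 140*35 = 4900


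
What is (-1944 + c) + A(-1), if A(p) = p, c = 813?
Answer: -1132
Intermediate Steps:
(-1944 + c) + A(-1) = (-1944 + 813) - 1 = -1131 - 1 = -1132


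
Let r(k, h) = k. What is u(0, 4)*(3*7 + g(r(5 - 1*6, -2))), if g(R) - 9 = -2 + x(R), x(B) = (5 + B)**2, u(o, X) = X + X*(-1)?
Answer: 0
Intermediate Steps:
u(o, X) = 0 (u(o, X) = X - X = 0)
g(R) = 7 + (5 + R)**2 (g(R) = 9 + (-2 + (5 + R)**2) = 7 + (5 + R)**2)
u(0, 4)*(3*7 + g(r(5 - 1*6, -2))) = 0*(3*7 + (7 + (5 + (5 - 1*6))**2)) = 0*(21 + (7 + (5 + (5 - 6))**2)) = 0*(21 + (7 + (5 - 1)**2)) = 0*(21 + (7 + 4**2)) = 0*(21 + (7 + 16)) = 0*(21 + 23) = 0*44 = 0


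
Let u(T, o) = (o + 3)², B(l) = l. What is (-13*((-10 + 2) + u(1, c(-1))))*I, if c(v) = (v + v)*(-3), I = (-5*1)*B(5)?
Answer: 23725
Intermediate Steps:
I = -25 (I = -5*1*5 = -5*5 = -25)
c(v) = -6*v (c(v) = (2*v)*(-3) = -6*v)
u(T, o) = (3 + o)²
(-13*((-10 + 2) + u(1, c(-1))))*I = -13*((-10 + 2) + (3 - 6*(-1))²)*(-25) = -13*(-8 + (3 + 6)²)*(-25) = -13*(-8 + 9²)*(-25) = -13*(-8 + 81)*(-25) = -13*73*(-25) = -949*(-25) = 23725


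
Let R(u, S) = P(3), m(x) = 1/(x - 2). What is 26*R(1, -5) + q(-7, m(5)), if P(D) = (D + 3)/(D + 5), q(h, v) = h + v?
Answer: 77/6 ≈ 12.833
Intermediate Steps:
m(x) = 1/(-2 + x)
P(D) = (3 + D)/(5 + D)
R(u, S) = ¾ (R(u, S) = (3 + 3)/(5 + 3) = 6/8 = (⅛)*6 = ¾)
26*R(1, -5) + q(-7, m(5)) = 26*(¾) + (-7 + 1/(-2 + 5)) = 39/2 + (-7 + 1/3) = 39/2 + (-7 + ⅓) = 39/2 - 20/3 = 77/6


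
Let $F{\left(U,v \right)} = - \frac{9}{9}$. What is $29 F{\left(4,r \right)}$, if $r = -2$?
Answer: $-29$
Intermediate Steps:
$F{\left(U,v \right)} = -1$ ($F{\left(U,v \right)} = \left(-9\right) \frac{1}{9} = -1$)
$29 F{\left(4,r \right)} = 29 \left(-1\right) = -29$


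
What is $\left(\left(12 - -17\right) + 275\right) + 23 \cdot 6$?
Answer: $442$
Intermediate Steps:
$\left(\left(12 - -17\right) + 275\right) + 23 \cdot 6 = \left(\left(12 + 17\right) + 275\right) + 138 = \left(29 + 275\right) + 138 = 304 + 138 = 442$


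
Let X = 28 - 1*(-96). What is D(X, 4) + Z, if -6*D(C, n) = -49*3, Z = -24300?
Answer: -48551/2 ≈ -24276.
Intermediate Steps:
X = 124 (X = 28 + 96 = 124)
D(C, n) = 49/2 (D(C, n) = -(-49)*3/6 = -⅙*(-147) = 49/2)
D(X, 4) + Z = 49/2 - 24300 = -48551/2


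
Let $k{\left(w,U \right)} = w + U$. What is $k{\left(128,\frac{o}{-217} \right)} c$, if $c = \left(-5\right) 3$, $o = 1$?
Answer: $- \frac{416625}{217} \approx -1919.9$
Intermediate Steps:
$c = -15$
$k{\left(w,U \right)} = U + w$
$k{\left(128,\frac{o}{-217} \right)} c = \left(1 \frac{1}{-217} + 128\right) \left(-15\right) = \left(1 \left(- \frac{1}{217}\right) + 128\right) \left(-15\right) = \left(- \frac{1}{217} + 128\right) \left(-15\right) = \frac{27775}{217} \left(-15\right) = - \frac{416625}{217}$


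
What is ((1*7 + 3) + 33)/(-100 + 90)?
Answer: -43/10 ≈ -4.3000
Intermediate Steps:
((1*7 + 3) + 33)/(-100 + 90) = ((7 + 3) + 33)/(-10) = -(10 + 33)/10 = -⅒*43 = -43/10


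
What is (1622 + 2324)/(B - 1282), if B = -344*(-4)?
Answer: 1973/47 ≈ 41.979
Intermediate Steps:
B = 1376
(1622 + 2324)/(B - 1282) = (1622 + 2324)/(1376 - 1282) = 3946/94 = 3946*(1/94) = 1973/47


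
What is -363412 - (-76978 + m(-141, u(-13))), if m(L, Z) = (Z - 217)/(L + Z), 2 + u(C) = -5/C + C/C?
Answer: -527327823/1841 ≈ -2.8644e+5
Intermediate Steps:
u(C) = -1 - 5/C (u(C) = -2 + (-5/C + C/C) = -2 + (-5/C + 1) = -2 + (1 - 5/C) = -1 - 5/C)
m(L, Z) = (-217 + Z)/(L + Z)
-363412 - (-76978 + m(-141, u(-13))) = -363412 - (-76978 + (-217 + (-5 - 1*(-13))/(-13))/(-141 + (-5 - 1*(-13))/(-13))) = -363412 - (-76978 + (-217 - (-5 + 13)/13)/(-141 - (-5 + 13)/13)) = -363412 - (-76978 + (-217 - 1/13*8)/(-141 - 1/13*8)) = -363412 - (-76978 + (-217 - 8/13)/(-141 - 8/13)) = -363412 - (-76978 - 2829/13/(-1841/13)) = -363412 - (-76978 - 13/1841*(-2829/13)) = -363412 - (-76978 + 2829/1841) = -363412 - 1*(-141713669/1841) = -363412 + 141713669/1841 = -527327823/1841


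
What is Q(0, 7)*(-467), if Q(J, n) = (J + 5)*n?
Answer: -16345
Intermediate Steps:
Q(J, n) = n*(5 + J) (Q(J, n) = (5 + J)*n = n*(5 + J))
Q(0, 7)*(-467) = (7*(5 + 0))*(-467) = (7*5)*(-467) = 35*(-467) = -16345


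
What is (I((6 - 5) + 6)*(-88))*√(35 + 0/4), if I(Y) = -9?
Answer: 792*√35 ≈ 4685.5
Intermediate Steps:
(I((6 - 5) + 6)*(-88))*√(35 + 0/4) = (-9*(-88))*√(35 + 0/4) = 792*√(35 + 0*(¼)) = 792*√(35 + 0) = 792*√35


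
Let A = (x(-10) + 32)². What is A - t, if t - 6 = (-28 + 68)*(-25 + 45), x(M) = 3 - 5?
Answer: 94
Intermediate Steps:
x(M) = -2
t = 806 (t = 6 + (-28 + 68)*(-25 + 45) = 6 + 40*20 = 6 + 800 = 806)
A = 900 (A = (-2 + 32)² = 30² = 900)
A - t = 900 - 1*806 = 900 - 806 = 94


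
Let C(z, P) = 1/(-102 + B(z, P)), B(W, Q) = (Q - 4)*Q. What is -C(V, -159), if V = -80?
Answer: -1/25815 ≈ -3.8737e-5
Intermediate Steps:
B(W, Q) = Q*(-4 + Q) (B(W, Q) = (-4 + Q)*Q = Q*(-4 + Q))
C(z, P) = 1/(-102 + P*(-4 + P))
-C(V, -159) = -1/(-102 - 159*(-4 - 159)) = -1/(-102 - 159*(-163)) = -1/(-102 + 25917) = -1/25815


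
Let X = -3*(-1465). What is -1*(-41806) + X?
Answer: 46201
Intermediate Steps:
X = 4395
-1*(-41806) + X = -1*(-41806) + 4395 = 41806 + 4395 = 46201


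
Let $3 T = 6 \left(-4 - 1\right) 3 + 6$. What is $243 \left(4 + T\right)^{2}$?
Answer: $139968$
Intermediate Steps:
$T = -28$ ($T = \frac{6 \left(-4 - 1\right) 3 + 6}{3} = \frac{6 \left(-5\right) 3 + 6}{3} = \frac{\left(-30\right) 3 + 6}{3} = \frac{-90 + 6}{3} = \frac{1}{3} \left(-84\right) = -28$)
$243 \left(4 + T\right)^{2} = 243 \left(4 - 28\right)^{2} = 243 \left(-24\right)^{2} = 243 \cdot 576 = 139968$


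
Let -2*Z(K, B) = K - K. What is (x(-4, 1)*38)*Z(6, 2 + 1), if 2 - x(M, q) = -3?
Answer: 0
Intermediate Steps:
x(M, q) = 5 (x(M, q) = 2 - 1*(-3) = 2 + 3 = 5)
Z(K, B) = 0 (Z(K, B) = -(K - K)/2 = -½*0 = 0)
(x(-4, 1)*38)*Z(6, 2 + 1) = (5*38)*0 = 190*0 = 0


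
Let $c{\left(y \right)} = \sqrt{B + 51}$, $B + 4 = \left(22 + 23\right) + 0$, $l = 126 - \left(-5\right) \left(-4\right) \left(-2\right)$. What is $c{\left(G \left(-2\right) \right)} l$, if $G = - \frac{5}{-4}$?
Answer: $332 \sqrt{23} \approx 1592.2$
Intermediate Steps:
$G = \frac{5}{4}$ ($G = \left(-5\right) \left(- \frac{1}{4}\right) = \frac{5}{4} \approx 1.25$)
$l = 166$ ($l = 126 - 20 \left(-2\right) = 126 - -40 = 126 + 40 = 166$)
$B = 41$ ($B = -4 + \left(\left(22 + 23\right) + 0\right) = -4 + \left(45 + 0\right) = -4 + 45 = 41$)
$c{\left(y \right)} = 2 \sqrt{23}$ ($c{\left(y \right)} = \sqrt{41 + 51} = \sqrt{92} = 2 \sqrt{23}$)
$c{\left(G \left(-2\right) \right)} l = 2 \sqrt{23} \cdot 166 = 332 \sqrt{23}$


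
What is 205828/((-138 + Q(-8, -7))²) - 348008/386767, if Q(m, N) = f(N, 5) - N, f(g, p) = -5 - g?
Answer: 73816276948/6436189647 ≈ 11.469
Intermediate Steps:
Q(m, N) = -5 - 2*N (Q(m, N) = (-5 - N) - N = -5 - 2*N)
205828/((-138 + Q(-8, -7))²) - 348008/386767 = 205828/((-138 + (-5 - 2*(-7)))²) - 348008/386767 = 205828/((-138 + (-5 + 14))²) - 348008*1/386767 = 205828/((-138 + 9)²) - 348008/386767 = 205828/((-129)²) - 348008/386767 = 205828/16641 - 348008/386767 = 73816276948/6436189647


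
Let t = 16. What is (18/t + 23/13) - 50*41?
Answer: -212899/104 ≈ -2047.1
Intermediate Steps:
(18/t + 23/13) - 50*41 = (18/16 + 23/13) - 50*41 = (18*(1/16) + 23*(1/13)) - 2050 = (9/8 + 23/13) - 2050 = 301/104 - 2050 = -212899/104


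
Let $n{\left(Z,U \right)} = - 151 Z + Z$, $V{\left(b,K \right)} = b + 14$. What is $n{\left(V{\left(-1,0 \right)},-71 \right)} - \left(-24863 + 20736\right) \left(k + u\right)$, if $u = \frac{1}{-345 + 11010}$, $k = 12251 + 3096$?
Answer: $\frac{675469048262}{10665} \approx 6.3335 \cdot 10^{7}$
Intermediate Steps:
$k = 15347$
$V{\left(b,K \right)} = 14 + b$
$u = \frac{1}{10665} \approx 9.3765 \cdot 10^{-5}$
$n{\left(Z,U \right)} = - 150 Z$
$n{\left(V{\left(-1,0 \right)},-71 \right)} - \left(-24863 + 20736\right) \left(k + u\right) = - 150 \left(14 - 1\right) - \left(-24863 + 20736\right) \left(15347 + \frac{1}{10665}\right) = \left(-150\right) 13 - \left(-4127\right) \frac{163675756}{10665} = -1950 - - \frac{675489845012}{10665} = -1950 + \frac{675489845012}{10665} = \frac{675469048262}{10665}$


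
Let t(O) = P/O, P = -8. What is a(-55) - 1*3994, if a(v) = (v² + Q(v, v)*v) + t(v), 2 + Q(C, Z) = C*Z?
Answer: -9197862/55 ≈ -1.6723e+5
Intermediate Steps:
t(O) = -8/O
Q(C, Z) = -2 + C*Z
a(v) = v² - 8/v + v*(-2 + v²) (a(v) = (v² + (-2 + v*v)*v) - 8/v = (v² + (-2 + v²)*v) - 8/v = (v² + v*(-2 + v²)) - 8/v = v² - 8/v + v*(-2 + v²))
a(-55) - 1*3994 = (-8 + (-55)²*(-2 - 55 + (-55)²))/(-55) - 1*3994 = -(-8 + 3025*(-2 - 55 + 3025))/55 - 3994 = -(-8 + 3025*2968)/55 - 3994 = -(-8 + 8978200)/55 - 3994 = -1/55*8978192 - 3994 = -8978192/55 - 3994 = -9197862/55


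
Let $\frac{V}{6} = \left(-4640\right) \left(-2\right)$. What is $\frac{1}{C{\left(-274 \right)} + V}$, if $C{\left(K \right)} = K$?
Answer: $\frac{1}{55406} \approx 1.8049 \cdot 10^{-5}$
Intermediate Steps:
$V = 55680$ ($V = 6 \left(\left(-4640\right) \left(-2\right)\right) = 6 \cdot 9280 = 55680$)
$\frac{1}{C{\left(-274 \right)} + V} = \frac{1}{-274 + 55680} = \frac{1}{55406}$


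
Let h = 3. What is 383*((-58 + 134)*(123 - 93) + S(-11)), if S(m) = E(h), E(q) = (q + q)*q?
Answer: 880134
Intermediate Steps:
E(q) = 2*q**2 (E(q) = (2*q)*q = 2*q**2)
S(m) = 18 (S(m) = 2*3**2 = 2*9 = 18)
383*((-58 + 134)*(123 - 93) + S(-11)) = 383*((-58 + 134)*(123 - 93) + 18) = 383*(76*30 + 18) = 383*(2280 + 18) = 383*2298 = 880134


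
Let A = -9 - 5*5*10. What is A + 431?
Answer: 172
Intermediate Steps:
A = -259 (A = -9 - 25*10 = -9 - 250 = -259)
A + 431 = -259 + 431 = 172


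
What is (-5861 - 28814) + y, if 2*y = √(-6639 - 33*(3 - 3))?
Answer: -34675 + I*√6639/2 ≈ -34675.0 + 40.74*I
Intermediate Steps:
y = I*√6639/2 (y = √(-6639 - 33*(3 - 3))/2 = √(-6639 - 33*0)/2 = √(-6639 + 0)/2 = √(-6639)/2 = (I*√6639)/2 = I*√6639/2 ≈ 40.74*I)
(-5861 - 28814) + y = (-5861 - 28814) + I*√6639/2 = -34675 + I*√6639/2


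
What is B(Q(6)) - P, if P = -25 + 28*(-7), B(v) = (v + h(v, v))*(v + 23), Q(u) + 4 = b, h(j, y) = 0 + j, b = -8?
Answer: -43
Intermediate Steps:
h(j, y) = j
Q(u) = -12 (Q(u) = -4 - 8 = -12)
B(v) = 2*v*(23 + v) (B(v) = (v + v)*(v + 23) = (2*v)*(23 + v) = 2*v*(23 + v))
P = -221 (P = -25 - 196 = -221)
B(Q(6)) - P = 2*(-12)*(23 - 12) - 1*(-221) = 2*(-12)*11 + 221 = -264 + 221 = -43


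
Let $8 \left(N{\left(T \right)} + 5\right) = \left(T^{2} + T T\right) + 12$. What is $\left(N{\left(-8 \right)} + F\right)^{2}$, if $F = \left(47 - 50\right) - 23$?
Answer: $\frac{729}{4} \approx 182.25$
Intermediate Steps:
$N{\left(T \right)} = - \frac{7}{2} + \frac{T^{2}}{4}$ ($N{\left(T \right)} = -5 + \frac{\left(T^{2} + T T\right) + 12}{8} = -5 + \frac{\left(T^{2} + T^{2}\right) + 12}{8} = -5 + \frac{2 T^{2} + 12}{8} = -5 + \frac{12 + 2 T^{2}}{8} = -5 + \left(\frac{3}{2} + \frac{T^{2}}{4}\right) = - \frac{7}{2} + \frac{T^{2}}{4}$)
$F = -26$ ($F = -3 - 23 = -26$)
$\left(N{\left(-8 \right)} + F\right)^{2} = \left(\left(- \frac{7}{2} + \frac{\left(-8\right)^{2}}{4}\right) - 26\right)^{2} = \left(\left(- \frac{7}{2} + \frac{1}{4} \cdot 64\right) - 26\right)^{2} = \left(\left(- \frac{7}{2} + 16\right) - 26\right)^{2} = \left(\frac{25}{2} - 26\right)^{2} = \left(- \frac{27}{2}\right)^{2} = \frac{729}{4}$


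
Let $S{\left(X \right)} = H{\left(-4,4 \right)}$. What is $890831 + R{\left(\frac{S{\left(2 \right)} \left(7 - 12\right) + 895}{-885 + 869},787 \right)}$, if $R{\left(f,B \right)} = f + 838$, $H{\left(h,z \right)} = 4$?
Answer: $\frac{14265829}{16} \approx 8.9161 \cdot 10^{5}$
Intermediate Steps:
$S{\left(X \right)} = 4$
$R{\left(f,B \right)} = 838 + f$
$890831 + R{\left(\frac{S{\left(2 \right)} \left(7 - 12\right) + 895}{-885 + 869},787 \right)} = 890831 + \left(838 + \frac{4 \left(7 - 12\right) + 895}{-885 + 869}\right) = 890831 + \left(838 + \frac{4 \left(-5\right) + 895}{-16}\right) = 890831 + \left(838 + \left(-20 + 895\right) \left(- \frac{1}{16}\right)\right) = 890831 + \left(838 + 875 \left(- \frac{1}{16}\right)\right) = 890831 + \left(838 - \frac{875}{16}\right) = 890831 + \frac{12533}{16} = \frac{14265829}{16}$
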